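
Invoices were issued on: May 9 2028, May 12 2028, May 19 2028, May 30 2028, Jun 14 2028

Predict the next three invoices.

Jul 3 2028, Jul 26 2028, Aug 22 2028

Intervals are 3, 7, 11, 15 days — an arithmetic progression with common difference 4.
Next gap: 19 days. Jun 14 2028 + 19 days = Jul 3 2028.
Next gap: 23 days. Jul 3 2028 + 23 days = Jul 26 2028.
Next gap: 27 days. Jul 26 2028 + 27 days = Aug 22 2028.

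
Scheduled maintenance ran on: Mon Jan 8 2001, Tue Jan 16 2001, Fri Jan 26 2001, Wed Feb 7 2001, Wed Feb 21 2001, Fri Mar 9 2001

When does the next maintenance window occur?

Tue Mar 27 2001

The spacing grows by 2 each time: 8, 10, 12, 14, 16 days.
Next gap: 18 days. Fri Mar 9 2001 + 18 days = Tue Mar 27 2001.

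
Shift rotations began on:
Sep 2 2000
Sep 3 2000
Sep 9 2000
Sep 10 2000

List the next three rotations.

Every event lands on a Saturday or Sunday (gaps cycle 1, 6, 1).
So the schedule is: every Saturday and Sunday.
Next Saturday: Sep 16 2000.
The following Sunday is Sep 17 2000.
The following Saturday is Sep 23 2000.

Sep 16 2000, Sep 17 2000, Sep 23 2000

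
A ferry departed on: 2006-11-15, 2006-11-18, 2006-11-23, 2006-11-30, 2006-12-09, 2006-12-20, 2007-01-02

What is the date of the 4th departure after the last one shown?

Intervals are 3, 5, 7, 9, 11, 13 days — an arithmetic progression with common difference 2.
Next gap: 15 days. 2007-01-02 + 15 days = 2007-01-17.
Next gap: 17 days. 2007-01-17 + 17 days = 2007-02-03.
Next gap: 19 days. 2007-02-03 + 19 days = 2007-02-22.
Next gap: 21 days. 2007-02-22 + 21 days = 2007-03-15.

2007-03-15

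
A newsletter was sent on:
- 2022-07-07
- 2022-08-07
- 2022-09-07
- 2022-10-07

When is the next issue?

The day-of-month is always 7 (31, 31, 30 days between events).
So this recurs on the 7th of each month.
Next: November 2022 → 2022-11-07.

2022-11-07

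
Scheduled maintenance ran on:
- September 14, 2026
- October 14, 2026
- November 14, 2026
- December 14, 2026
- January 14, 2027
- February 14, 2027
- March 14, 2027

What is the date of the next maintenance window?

April 14, 2027

Each date is the 14th; the gaps (30, 31, 30, 31, 31, 28) track the month lengths.
The rule is the 14th of each month.
Next: April 2027 → April 14, 2027.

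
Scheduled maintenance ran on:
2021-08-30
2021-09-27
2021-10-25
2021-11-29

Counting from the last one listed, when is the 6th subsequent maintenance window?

2022-05-30

All Mondays; the gaps (28, 28, 35) vary with month length.
This is the last Monday of each month.
Last Monday of December 2021: 2021-12-27.
Last Monday of January 2022: 2022-01-31.
Last Monday of February 2022: 2022-02-28.
March 2022 ends with Monday 2022-03-28.
April 2022 ends with Monday 2022-04-25.
May 2022 ends with Monday 2022-05-30.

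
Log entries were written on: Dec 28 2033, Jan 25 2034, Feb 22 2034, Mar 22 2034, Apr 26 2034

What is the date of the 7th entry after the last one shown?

Nov 22 2034

These are Wednesdays at 28- or 35-day spacing (28, 28, 28, 35).
The pattern: 4th Wednesday of the month.
May 2034 — 4th Wednesday is May 24 2034.
June 2034 — 4th Wednesday is Jun 28 2034.
July 2034 — 4th Wednesday is Jul 26 2034.
August 2034 — 4th Wednesday is Aug 23 2034.
4th Wednesday of September 2034: Sep 27 2034.
October 2034 — 4th Wednesday is Oct 25 2034.
November 2034 — 4th Wednesday is Nov 22 2034.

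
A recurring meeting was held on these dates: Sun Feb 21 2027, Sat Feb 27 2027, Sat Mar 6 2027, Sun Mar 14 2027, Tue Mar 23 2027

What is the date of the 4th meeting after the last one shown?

Gaps: 6, 7, 8, 9 days — each gap is 1 larger than the previous one.
Next gap: 10 days. Tue Mar 23 2027 + 10 days = Fri Apr 2 2027.
Next gap: 11 days. Fri Apr 2 2027 + 11 days = Tue Apr 13 2027.
Next gap: 12 days. Tue Apr 13 2027 + 12 days = Sun Apr 25 2027.
Next gap: 13 days. Sun Apr 25 2027 + 13 days = Sat May 8 2027.

Sat May 8 2027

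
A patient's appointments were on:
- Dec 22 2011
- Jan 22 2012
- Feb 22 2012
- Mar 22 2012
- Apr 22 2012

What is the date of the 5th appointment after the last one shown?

Each date is the 22nd; the gaps (31, 31, 29, 31) track the month lengths.
The rule is the 22nd of each month.
May 2012: May 22 2012.
June 2012: Jun 22 2012.
July 2012: Jul 22 2012.
Next: August 2012 → Aug 22 2012.
September 2012: Sep 22 2012.

Sep 22 2012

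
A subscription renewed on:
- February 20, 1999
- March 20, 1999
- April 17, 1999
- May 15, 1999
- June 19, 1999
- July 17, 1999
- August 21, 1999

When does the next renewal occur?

September 18, 1999

Gaps: 28, 28, 28, 35, 28, 35 days — a mix of 28 and 35. Every date is a Saturday.
Each is the 3rd Saturday of its month.
September 1999 — 3rd Saturday is September 18, 1999.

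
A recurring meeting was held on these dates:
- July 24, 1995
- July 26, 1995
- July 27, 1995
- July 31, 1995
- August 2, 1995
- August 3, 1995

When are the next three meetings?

Every event lands on a Monday or Wednesday or Thursday (gaps cycle 2, 1, 4, 2, 1).
So the schedule is: every Monday, Wednesday and Thursday.
The following Monday is August 7, 1995.
Next Wednesday: August 9, 1995.
Next Thursday: August 10, 1995.

August 7, 1995; August 9, 1995; August 10, 1995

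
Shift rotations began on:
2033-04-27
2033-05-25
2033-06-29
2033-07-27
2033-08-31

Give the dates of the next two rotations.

All Wednesdays; the gaps (28, 35, 28, 35) vary with month length.
This is the last Wednesday of each month.
Last Wednesday of September 2033: 2033-09-28.
Last Wednesday of October 2033: 2033-10-26.

2033-09-28, 2033-10-26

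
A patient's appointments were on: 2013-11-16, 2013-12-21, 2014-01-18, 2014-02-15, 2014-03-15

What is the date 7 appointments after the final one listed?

2014-10-18

These are Saturdays at 28- or 35-day spacing (35, 28, 28, 28).
The pattern: 3rd Saturday of the month.
April 2014 — 3rd Saturday is 2014-04-19.
May 2014 — 3rd Saturday is 2014-05-17.
3rd Saturday of June 2014: 2014-06-21.
3rd Saturday of July 2014: 2014-07-19.
August 2014 — 3rd Saturday is 2014-08-16.
September 2014 — 3rd Saturday is 2014-09-20.
October 2014 — 3rd Saturday is 2014-10-18.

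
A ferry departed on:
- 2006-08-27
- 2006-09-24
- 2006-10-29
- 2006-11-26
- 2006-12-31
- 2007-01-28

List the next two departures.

2007-02-25, 2007-03-25

All Sundays; the gaps (28, 35, 28, 35, 28) vary with month length.
This is the last Sunday of each month.
Last Sunday of February 2007: 2007-02-25.
March 2007 ends with Sunday 2007-03-25.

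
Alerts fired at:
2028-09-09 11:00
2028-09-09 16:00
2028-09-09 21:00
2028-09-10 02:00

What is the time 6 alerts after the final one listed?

2028-09-11 08:00

Spacing: 5, 5, 5 h — constant 5 h.
2028-09-10 02:00 + 5 h = 2028-09-10 07:00.
2028-09-10 07:00 + 5 h = 2028-09-10 12:00.
2028-09-10 12:00 + 5 h = 2028-09-10 17:00.
2028-09-10 17:00 + 5 h = 2028-09-10 22:00.
2028-09-10 22:00 + 5 h = 2028-09-11 03:00.
2028-09-11 03:00 + 5 h = 2028-09-11 08:00.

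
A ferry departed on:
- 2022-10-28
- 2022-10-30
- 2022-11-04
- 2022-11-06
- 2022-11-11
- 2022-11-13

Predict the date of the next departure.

Gaps: 2, 5, 2, 5, 2 days — not constant, but cyclic with period 2.
The events fall on every Friday and Sunday.
The following Friday is 2022-11-18.

2022-11-18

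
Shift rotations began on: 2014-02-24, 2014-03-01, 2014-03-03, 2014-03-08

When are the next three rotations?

2014-03-10, 2014-03-15, 2014-03-17

Gaps: 5, 2, 5 days — not constant, but cyclic with period 2.
The events fall on every Monday and Saturday.
The following Monday is 2014-03-10.
The following Saturday is 2014-03-15.
Next Monday: 2014-03-17.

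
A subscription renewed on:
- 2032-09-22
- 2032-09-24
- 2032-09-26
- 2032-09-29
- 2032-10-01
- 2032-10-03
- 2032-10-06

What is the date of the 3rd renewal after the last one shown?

Every event lands on a Wednesday or Friday or Sunday (gaps cycle 2, 2, 3, 2, 2, 3).
So the schedule is: every Wednesday, Friday and Sunday.
The following Friday is 2032-10-08.
The following Sunday is 2032-10-10.
The following Wednesday is 2032-10-13.

2032-10-13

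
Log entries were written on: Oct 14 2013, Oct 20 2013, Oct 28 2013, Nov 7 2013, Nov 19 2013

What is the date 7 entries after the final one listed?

Intervals are 6, 8, 10, 12 days — an arithmetic progression with common difference 2.
Next gap: 14 days. Nov 19 2013 + 14 days = Dec 3 2013.
Next gap: 16 days. Dec 3 2013 + 16 days = Dec 19 2013.
Next gap: 18 days. Dec 19 2013 + 18 days = Jan 6 2014.
Next gap: 20 days. Jan 6 2014 + 20 days = Jan 26 2014.
Next gap: 22 days. Jan 26 2014 + 22 days = Feb 17 2014.
Next gap: 24 days. Feb 17 2014 + 24 days = Mar 13 2014.
Next gap: 26 days. Mar 13 2014 + 26 days = Apr 8 2014.

Apr 8 2014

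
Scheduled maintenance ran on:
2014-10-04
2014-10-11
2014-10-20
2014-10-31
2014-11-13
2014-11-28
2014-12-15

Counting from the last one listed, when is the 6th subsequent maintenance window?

2015-05-08

Gaps: 7, 9, 11, 13, 15, 17 days — each gap is 2 larger than the previous one.
Next gap: 19 days. 2014-12-15 + 19 days = 2015-01-03.
Next gap: 21 days. 2015-01-03 + 21 days = 2015-01-24.
Next gap: 23 days. 2015-01-24 + 23 days = 2015-02-16.
Next gap: 25 days. 2015-02-16 + 25 days = 2015-03-13.
Next gap: 27 days. 2015-03-13 + 27 days = 2015-04-09.
Next gap: 29 days. 2015-04-09 + 29 days = 2015-05-08.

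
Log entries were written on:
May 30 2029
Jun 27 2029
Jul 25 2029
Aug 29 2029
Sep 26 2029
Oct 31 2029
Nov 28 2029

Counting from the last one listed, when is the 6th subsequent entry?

May 29 2030

Every date is a Wednesday; gaps 28, 28, 35, 28, 35, 28 days.
Each is the last Wednesday of its month (at least one falls on the 29th or later, ruling out '4th Wednesday').
December 2029 ends with Wednesday Dec 26 2029.
January 2030 ends with Wednesday Jan 30 2030.
February 2030 ends with Wednesday Feb 27 2030.
March 2030 ends with Wednesday Mar 27 2030.
April 2030 ends with Wednesday Apr 24 2030.
May 2030 ends with Wednesday May 29 2030.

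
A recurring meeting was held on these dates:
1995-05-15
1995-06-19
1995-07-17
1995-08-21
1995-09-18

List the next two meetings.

1995-10-16, 1995-11-20

All dates are Mondays, 35, 28, 35, 28 days apart.
Specifically, the 3rd Monday of each month.
October 1995 — 3rd Monday is 1995-10-16.
3rd Monday of November 1995: 1995-11-20.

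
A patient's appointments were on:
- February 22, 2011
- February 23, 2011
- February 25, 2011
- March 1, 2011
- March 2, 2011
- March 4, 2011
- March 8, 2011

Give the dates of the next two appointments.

March 9, 2011; March 11, 2011

The gap pattern 1, 2, 4, 1, 2, 4 repeats every 3 events.
These are the Tuesdays, Wednesdays and Fridays of each week.
Next Wednesday: March 9, 2011.
Next Friday: March 11, 2011.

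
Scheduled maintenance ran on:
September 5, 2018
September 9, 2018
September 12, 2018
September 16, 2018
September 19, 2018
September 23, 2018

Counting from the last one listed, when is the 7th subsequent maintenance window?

The gap pattern 4, 3, 4, 3, 4 repeats every 2 events.
These are the Wednesdays and Sundays of each week.
Next Wednesday: September 26, 2018.
Next Sunday: September 30, 2018.
The following Wednesday is October 3, 2018.
Next Sunday: October 7, 2018.
The following Wednesday is October 10, 2018.
The following Sunday is October 14, 2018.
The following Wednesday is October 17, 2018.

October 17, 2018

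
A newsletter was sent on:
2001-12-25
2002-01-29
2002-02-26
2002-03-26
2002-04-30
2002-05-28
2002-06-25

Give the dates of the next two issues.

2002-07-30, 2002-08-27

Every date is a Tuesday; gaps 35, 28, 28, 35, 28, 28 days.
Each is the last Tuesday of its month (at least one falls on the 29th or later, ruling out '4th Tuesday').
July 2002 ends with Tuesday 2002-07-30.
Last Tuesday of August 2002: 2002-08-27.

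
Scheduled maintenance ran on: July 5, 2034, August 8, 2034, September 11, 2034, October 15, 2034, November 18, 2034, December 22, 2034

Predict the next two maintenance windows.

Every event comes 34 days after the last (34, 34, 34, 34, 34).
December 22, 2034 + 34 days = January 25, 2035.
January 25, 2035 + 34 days = February 28, 2035.

January 25, 2035; February 28, 2035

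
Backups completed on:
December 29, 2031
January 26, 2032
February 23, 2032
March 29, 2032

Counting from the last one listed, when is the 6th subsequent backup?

September 27, 2032

These are Mondays with 28, 28, 35-day gaps.
Each is the final Monday of its month — December 29, 2031 is past the 28th, so '4th Monday' doesn't fit.
Last Monday of April 2032: April 26, 2032.
Last Monday of May 2032: May 31, 2032.
June 2032 ends with Monday June 28, 2032.
July 2032 ends with Monday July 26, 2032.
August 2032 ends with Monday August 30, 2032.
Last Monday of September 2032: September 27, 2032.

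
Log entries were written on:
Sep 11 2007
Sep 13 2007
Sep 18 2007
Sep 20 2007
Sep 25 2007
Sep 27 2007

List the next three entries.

Oct 2 2007, Oct 4 2007, Oct 9 2007

Every event lands on a Tuesday or Thursday (gaps cycle 2, 5, 2, 5, 2).
So the schedule is: every Tuesday and Thursday.
Next Tuesday: Oct 2 2007.
Next Thursday: Oct 4 2007.
Next Tuesday: Oct 9 2007.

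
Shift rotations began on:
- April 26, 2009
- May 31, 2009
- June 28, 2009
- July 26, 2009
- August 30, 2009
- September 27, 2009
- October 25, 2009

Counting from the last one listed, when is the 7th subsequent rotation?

These are Sundays with 35, 28, 28, 35, 28, 28-day gaps.
Each is the final Sunday of its month — May 31, 2009 is past the 28th, so '4th Sunday' doesn't fit.
November 2009 ends with Sunday November 29, 2009.
December 2009 ends with Sunday December 27, 2009.
Last Sunday of January 2010: January 31, 2010.
Last Sunday of February 2010: February 28, 2010.
Last Sunday of March 2010: March 28, 2010.
Last Sunday of April 2010: April 25, 2010.
Last Sunday of May 2010: May 30, 2010.

May 30, 2010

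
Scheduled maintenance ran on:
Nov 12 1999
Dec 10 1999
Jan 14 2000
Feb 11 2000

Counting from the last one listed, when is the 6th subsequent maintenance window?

Gaps: 28, 35, 28 days — a mix of 28 and 35. Every date is a Friday.
Each is the 2nd Friday of its month.
March 2000 — 2nd Friday is Mar 10 2000.
2nd Friday of April 2000: Apr 14 2000.
2nd Friday of May 2000: May 12 2000.
June 2000 — 2nd Friday is Jun 9 2000.
2nd Friday of July 2000: Jul 14 2000.
2nd Friday of August 2000: Aug 11 2000.

Aug 11 2000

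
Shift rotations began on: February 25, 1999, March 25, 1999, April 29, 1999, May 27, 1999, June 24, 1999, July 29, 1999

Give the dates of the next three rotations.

August 26, 1999; September 30, 1999; October 28, 1999

These are Thursdays with 28, 35, 28, 28, 35-day gaps.
Each is the final Thursday of its month — April 29, 1999 is past the 28th, so '4th Thursday' doesn't fit.
Last Thursday of August 1999: August 26, 1999.
September 1999 ends with Thursday September 30, 1999.
Last Thursday of October 1999: October 28, 1999.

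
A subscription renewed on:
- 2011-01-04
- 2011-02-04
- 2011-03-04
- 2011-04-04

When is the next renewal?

2011-05-04

The day-of-month is always 4 (31, 28, 31 days between events).
So this recurs on the 4th of each month.
Next: May 2011 → 2011-05-04.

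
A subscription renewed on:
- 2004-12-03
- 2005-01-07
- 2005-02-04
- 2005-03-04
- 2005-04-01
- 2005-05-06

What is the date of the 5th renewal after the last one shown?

2005-10-07

Gaps: 35, 28, 28, 28, 35 days — a mix of 28 and 35. Every date is a Friday.
Each is the 1st Friday of its month.
June 2005 — 1st Friday is 2005-06-03.
July 2005 — 1st Friday is 2005-07-01.
1st Friday of August 2005: 2005-08-05.
1st Friday of September 2005: 2005-09-02.
October 2005 — 1st Friday is 2005-10-07.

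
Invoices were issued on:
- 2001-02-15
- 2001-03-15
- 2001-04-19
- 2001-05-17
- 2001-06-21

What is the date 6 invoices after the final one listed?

2001-12-20

These are Thursdays at 28- or 35-day spacing (28, 35, 28, 35).
The pattern: 3rd Thursday of the month.
July 2001 — 3rd Thursday is 2001-07-19.
3rd Thursday of August 2001: 2001-08-16.
3rd Thursday of September 2001: 2001-09-20.
October 2001 — 3rd Thursday is 2001-10-18.
3rd Thursday of November 2001: 2001-11-15.
3rd Thursday of December 2001: 2001-12-20.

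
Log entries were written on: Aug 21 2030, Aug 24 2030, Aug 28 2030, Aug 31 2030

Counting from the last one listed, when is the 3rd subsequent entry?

The gap pattern 3, 4, 3 repeats every 2 events.
These are the Wednesdays and Saturdays of each week.
The following Wednesday is Sep 4 2030.
Next Saturday: Sep 7 2030.
The following Wednesday is Sep 11 2030.

Sep 11 2030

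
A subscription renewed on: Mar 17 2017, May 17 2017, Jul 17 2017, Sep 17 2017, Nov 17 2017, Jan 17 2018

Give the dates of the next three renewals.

Gaps: 61, 61, 62, 61, 61 days — not constant. Every event is on the 17th of the month.
Pattern: the 17th of every 2 months.
Next: March 2018 → Mar 17 2018.
Next: May 2018 → May 17 2018.
Next: July 2018 → Jul 17 2018.

Mar 17 2018, May 17 2018, Jul 17 2018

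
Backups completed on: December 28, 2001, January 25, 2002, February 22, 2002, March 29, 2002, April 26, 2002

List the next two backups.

May 31, 2002; June 28, 2002

These are Fridays with 28, 28, 35, 28-day gaps.
Each is the final Friday of its month — March 29, 2002 is past the 28th, so '4th Friday' doesn't fit.
Last Friday of May 2002: May 31, 2002.
June 2002 ends with Friday June 28, 2002.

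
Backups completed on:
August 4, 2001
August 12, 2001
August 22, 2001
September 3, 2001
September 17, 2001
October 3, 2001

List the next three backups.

Gaps: 8, 10, 12, 14, 16 days — each gap is 2 larger than the previous one.
Next gap: 18 days. October 3, 2001 + 18 days = October 21, 2001.
Next gap: 20 days. October 21, 2001 + 20 days = November 10, 2001.
Next gap: 22 days. November 10, 2001 + 22 days = December 2, 2001.

October 21, 2001; November 10, 2001; December 2, 2001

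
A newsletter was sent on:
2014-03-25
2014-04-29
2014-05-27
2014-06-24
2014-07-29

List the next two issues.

2014-08-26, 2014-09-30

Every date is a Tuesday; gaps 35, 28, 28, 35 days.
Each is the last Tuesday of its month (at least one falls on the 29th or later, ruling out '4th Tuesday').
Last Tuesday of August 2014: 2014-08-26.
Last Tuesday of September 2014: 2014-09-30.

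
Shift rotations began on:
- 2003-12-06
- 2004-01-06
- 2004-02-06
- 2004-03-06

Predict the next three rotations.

The day-of-month is always 6 (31, 31, 29 days between events).
So this recurs on the 6th of each month.
April 2004: 2004-04-06.
May 2004: 2004-05-06.
Next: June 2004 → 2004-06-06.

2004-04-06, 2004-05-06, 2004-06-06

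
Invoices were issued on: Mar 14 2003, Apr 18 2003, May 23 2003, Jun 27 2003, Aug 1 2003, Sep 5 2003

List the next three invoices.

The spacing is 35, 35, 35, 35, 35 days — always 35 days.
Sep 5 2003 + 35 days = Oct 10 2003.
Oct 10 2003 + 35 days = Nov 14 2003.
Nov 14 2003 + 35 days = Dec 19 2003.

Oct 10 2003, Nov 14 2003, Dec 19 2003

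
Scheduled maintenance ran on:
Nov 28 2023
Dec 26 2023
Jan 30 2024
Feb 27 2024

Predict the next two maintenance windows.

All Tuesdays; the gaps (28, 35, 28) vary with month length.
This is the last Tuesday of each month.
Last Tuesday of March 2024: Mar 26 2024.
Last Tuesday of April 2024: Apr 30 2024.

Mar 26 2024, Apr 30 2024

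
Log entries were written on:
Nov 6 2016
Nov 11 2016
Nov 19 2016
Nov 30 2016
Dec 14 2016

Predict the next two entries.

Dec 31 2016, Jan 20 2017

Intervals are 5, 8, 11, 14 days — an arithmetic progression with common difference 3.
Next gap: 17 days. Dec 14 2016 + 17 days = Dec 31 2016.
Next gap: 20 days. Dec 31 2016 + 20 days = Jan 20 2017.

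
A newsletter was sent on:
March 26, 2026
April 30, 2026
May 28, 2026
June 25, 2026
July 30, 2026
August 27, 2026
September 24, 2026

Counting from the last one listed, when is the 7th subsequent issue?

These are Thursdays with 35, 28, 28, 35, 28, 28-day gaps.
Each is the final Thursday of its month — April 30, 2026 is past the 28th, so '4th Thursday' doesn't fit.
October 2026 ends with Thursday October 29, 2026.
Last Thursday of November 2026: November 26, 2026.
December 2026 ends with Thursday December 31, 2026.
January 2027 ends with Thursday January 28, 2027.
February 2027 ends with Thursday February 25, 2027.
March 2027 ends with Thursday March 25, 2027.
April 2027 ends with Thursday April 29, 2027.

April 29, 2027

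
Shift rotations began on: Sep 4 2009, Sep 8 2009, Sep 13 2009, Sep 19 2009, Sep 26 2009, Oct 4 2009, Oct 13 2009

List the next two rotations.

Oct 23 2009, Nov 3 2009

Intervals are 4, 5, 6, 7, 8, 9 days — an arithmetic progression with common difference 1.
Next gap: 10 days. Oct 13 2009 + 10 days = Oct 23 2009.
Next gap: 11 days. Oct 23 2009 + 11 days = Nov 3 2009.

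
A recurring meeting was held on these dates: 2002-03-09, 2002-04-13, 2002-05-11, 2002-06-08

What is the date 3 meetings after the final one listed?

2002-09-14

These are Saturdays at 28- or 35-day spacing (35, 28, 28).
The pattern: 2nd Saturday of the month.
July 2002 — 2nd Saturday is 2002-07-13.
2nd Saturday of August 2002: 2002-08-10.
September 2002 — 2nd Saturday is 2002-09-14.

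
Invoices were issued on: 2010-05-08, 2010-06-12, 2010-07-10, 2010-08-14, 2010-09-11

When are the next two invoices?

2010-10-09, 2010-11-13

Gaps: 35, 28, 35, 28 days — a mix of 28 and 35. Every date is a Saturday.
Each is the 2nd Saturday of its month.
2nd Saturday of October 2010: 2010-10-09.
2nd Saturday of November 2010: 2010-11-13.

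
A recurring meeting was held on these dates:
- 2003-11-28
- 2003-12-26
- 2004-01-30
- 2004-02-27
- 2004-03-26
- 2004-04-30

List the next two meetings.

Every date is a Friday; gaps 28, 35, 28, 28, 35 days.
Each is the last Friday of its month (at least one falls on the 29th or later, ruling out '4th Friday').
Last Friday of May 2004: 2004-05-28.
Last Friday of June 2004: 2004-06-25.

2004-05-28, 2004-06-25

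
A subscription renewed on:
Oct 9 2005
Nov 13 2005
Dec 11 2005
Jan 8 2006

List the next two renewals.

All dates are Sundays, 35, 28, 28 days apart.
Specifically, the 2nd Sunday of each month.
February 2006 — 2nd Sunday is Feb 12 2006.
2nd Sunday of March 2006: Mar 12 2006.

Feb 12 2006, Mar 12 2006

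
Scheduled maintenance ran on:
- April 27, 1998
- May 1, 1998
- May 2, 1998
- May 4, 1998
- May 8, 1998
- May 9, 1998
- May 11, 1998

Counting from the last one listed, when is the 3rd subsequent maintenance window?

Every event lands on a Monday or Friday or Saturday (gaps cycle 4, 1, 2, 4, 1, 2).
So the schedule is: every Monday, Friday and Saturday.
The following Friday is May 15, 1998.
Next Saturday: May 16, 1998.
The following Monday is May 18, 1998.

May 18, 1998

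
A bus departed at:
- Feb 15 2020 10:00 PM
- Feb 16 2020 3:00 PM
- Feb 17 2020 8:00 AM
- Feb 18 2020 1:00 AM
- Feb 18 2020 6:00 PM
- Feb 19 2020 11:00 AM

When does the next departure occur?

The interval is a steady 17 hours (17, 17, 17, 17, 17).
Feb 19 2020 11:00 AM + 17 h = Feb 20 2020 4:00 AM.

Feb 20 2020 4:00 AM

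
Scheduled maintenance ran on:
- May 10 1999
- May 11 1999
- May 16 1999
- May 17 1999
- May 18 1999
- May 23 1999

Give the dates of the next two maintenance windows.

Gaps: 1, 5, 1, 1, 5 days — not constant, but cyclic with period 3.
The events fall on every Monday, Tuesday and Sunday.
Next Monday: May 24 1999.
The following Tuesday is May 25 1999.

May 24 1999, May 25 1999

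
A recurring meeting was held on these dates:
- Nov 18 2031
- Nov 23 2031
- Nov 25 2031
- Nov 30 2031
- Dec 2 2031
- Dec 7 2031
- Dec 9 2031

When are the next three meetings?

Gaps: 5, 2, 5, 2, 5, 2 days — not constant, but cyclic with period 2.
The events fall on every Tuesday and Sunday.
Next Sunday: Dec 14 2031.
The following Tuesday is Dec 16 2031.
Next Sunday: Dec 21 2031.

Dec 14 2031, Dec 16 2031, Dec 21 2031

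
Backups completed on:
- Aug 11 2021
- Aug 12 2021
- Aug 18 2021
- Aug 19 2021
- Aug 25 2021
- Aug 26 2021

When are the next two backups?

Gaps: 1, 6, 1, 6, 1 days — not constant, but cyclic with period 2.
The events fall on every Wednesday and Thursday.
Next Wednesday: Sep 1 2021.
The following Thursday is Sep 2 2021.

Sep 1 2021, Sep 2 2021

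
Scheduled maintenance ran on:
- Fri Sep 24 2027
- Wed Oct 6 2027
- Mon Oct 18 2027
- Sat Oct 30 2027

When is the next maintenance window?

Thu Nov 11 2027

The spacing is 12, 12, 12 days — always 12 days.
Sat Oct 30 2027 + 12 days = Thu Nov 11 2027.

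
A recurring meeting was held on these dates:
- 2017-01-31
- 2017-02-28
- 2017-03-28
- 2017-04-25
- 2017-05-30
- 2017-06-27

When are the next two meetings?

All Tuesdays; the gaps (28, 28, 28, 35, 28) vary with month length.
This is the last Tuesday of each month.
Last Tuesday of July 2017: 2017-07-25.
Last Tuesday of August 2017: 2017-08-29.

2017-07-25, 2017-08-29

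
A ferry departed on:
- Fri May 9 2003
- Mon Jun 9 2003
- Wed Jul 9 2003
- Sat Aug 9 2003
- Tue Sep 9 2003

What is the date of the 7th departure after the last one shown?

Fri Apr 9 2004

Gaps: 31, 30, 31, 31 days — not constant. Every event is on the 9th of the month.
Pattern: the 9th of each month.
Next: October 2003 → Thu Oct 9 2003.
Next: November 2003 → Sun Nov 9 2003.
December 2003: Tue Dec 9 2003.
January 2004: Fri Jan 9 2004.
February 2004: Mon Feb 9 2004.
Next: March 2004 → Tue Mar 9 2004.
April 2004: Fri Apr 9 2004.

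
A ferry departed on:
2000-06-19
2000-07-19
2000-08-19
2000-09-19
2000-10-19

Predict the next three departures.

2000-11-19, 2000-12-19, 2001-01-19

Each date is the 19th; the gaps (30, 31, 31, 30) track the month lengths.
The rule is the 19th of each month.
Next: November 2000 → 2000-11-19.
Next: December 2000 → 2000-12-19.
Next: January 2001 → 2001-01-19.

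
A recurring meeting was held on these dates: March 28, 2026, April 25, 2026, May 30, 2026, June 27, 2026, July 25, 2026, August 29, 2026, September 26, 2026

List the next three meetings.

October 31, 2026; November 28, 2026; December 26, 2026

These are Saturdays with 28, 35, 28, 28, 35, 28-day gaps.
Each is the final Saturday of its month — May 30, 2026 is past the 28th, so '4th Saturday' doesn't fit.
Last Saturday of October 2026: October 31, 2026.
Last Saturday of November 2026: November 28, 2026.
Last Saturday of December 2026: December 26, 2026.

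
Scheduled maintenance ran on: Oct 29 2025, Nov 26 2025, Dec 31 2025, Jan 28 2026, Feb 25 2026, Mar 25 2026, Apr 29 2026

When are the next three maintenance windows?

May 27 2026, Jun 24 2026, Jul 29 2026

All Wednesdays; the gaps (28, 35, 28, 28, 28, 35) vary with month length.
This is the last Wednesday of each month.
Last Wednesday of May 2026: May 27 2026.
Last Wednesday of June 2026: Jun 24 2026.
Last Wednesday of July 2026: Jul 29 2026.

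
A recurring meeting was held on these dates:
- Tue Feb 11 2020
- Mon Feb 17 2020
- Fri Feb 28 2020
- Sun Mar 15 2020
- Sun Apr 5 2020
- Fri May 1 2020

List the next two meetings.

Mon Jun 1 2020, Tue Jul 7 2020

Intervals are 6, 11, 16, 21, 26 days — an arithmetic progression with common difference 5.
Next gap: 31 days. Fri May 1 2020 + 31 days = Mon Jun 1 2020.
Next gap: 36 days. Mon Jun 1 2020 + 36 days = Tue Jul 7 2020.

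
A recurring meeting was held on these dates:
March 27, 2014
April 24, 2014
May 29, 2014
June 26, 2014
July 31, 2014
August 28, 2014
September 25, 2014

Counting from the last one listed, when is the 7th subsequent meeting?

These are Thursdays with 28, 35, 28, 35, 28, 28-day gaps.
Each is the final Thursday of its month — May 29, 2014 is past the 28th, so '4th Thursday' doesn't fit.
Last Thursday of October 2014: October 30, 2014.
Last Thursday of November 2014: November 27, 2014.
Last Thursday of December 2014: December 25, 2014.
Last Thursday of January 2015: January 29, 2015.
February 2015 ends with Thursday February 26, 2015.
March 2015 ends with Thursday March 26, 2015.
Last Thursday of April 2015: April 30, 2015.

April 30, 2015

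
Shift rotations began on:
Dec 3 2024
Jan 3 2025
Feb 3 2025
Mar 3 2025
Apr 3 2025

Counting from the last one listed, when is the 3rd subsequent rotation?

The day-of-month is always 3 (31, 31, 28, 31 days between events).
So this recurs on the 3rd of each month.
May 2025: May 3 2025.
June 2025: Jun 3 2025.
July 2025: Jul 3 2025.

Jul 3 2025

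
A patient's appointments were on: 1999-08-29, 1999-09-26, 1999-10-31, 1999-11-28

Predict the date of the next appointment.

1999-12-26

These are Sundays with 28, 35, 28-day gaps.
Each is the final Sunday of its month — 1999-08-29 is past the 28th, so '4th Sunday' doesn't fit.
Last Sunday of December 1999: 1999-12-26.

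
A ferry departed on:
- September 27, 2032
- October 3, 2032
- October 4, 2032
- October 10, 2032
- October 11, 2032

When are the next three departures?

Every event lands on a Monday or Sunday (gaps cycle 6, 1, 6, 1).
So the schedule is: every Monday and Sunday.
Next Sunday: October 17, 2032.
Next Monday: October 18, 2032.
Next Sunday: October 24, 2032.

October 17, 2032; October 18, 2032; October 24, 2032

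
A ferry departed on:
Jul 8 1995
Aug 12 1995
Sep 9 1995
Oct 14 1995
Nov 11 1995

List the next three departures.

Dec 9 1995, Jan 13 1996, Feb 10 1996

All dates are Saturdays, 35, 28, 35, 28 days apart.
Specifically, the 2nd Saturday of each month.
2nd Saturday of December 1995: Dec 9 1995.
2nd Saturday of January 1996: Jan 13 1996.
2nd Saturday of February 1996: Feb 10 1996.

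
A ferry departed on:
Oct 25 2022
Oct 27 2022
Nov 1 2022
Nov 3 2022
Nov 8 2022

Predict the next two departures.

Gaps: 2, 5, 2, 5 days — not constant, but cyclic with period 2.
The events fall on every Tuesday and Thursday.
The following Thursday is Nov 10 2022.
Next Tuesday: Nov 15 2022.

Nov 10 2022, Nov 15 2022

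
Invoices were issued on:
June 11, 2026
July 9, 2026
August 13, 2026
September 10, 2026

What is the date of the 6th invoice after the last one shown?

March 11, 2027

All dates are Thursdays, 28, 35, 28 days apart.
Specifically, the 2nd Thursday of each month.
October 2026 — 2nd Thursday is October 8, 2026.
2nd Thursday of November 2026: November 12, 2026.
2nd Thursday of December 2026: December 10, 2026.
January 2027 — 2nd Thursday is January 14, 2027.
February 2027 — 2nd Thursday is February 11, 2027.
March 2027 — 2nd Thursday is March 11, 2027.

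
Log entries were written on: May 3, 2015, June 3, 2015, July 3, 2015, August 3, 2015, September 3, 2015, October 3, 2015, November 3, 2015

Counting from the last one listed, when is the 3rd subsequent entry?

The day-of-month is always 3 (31, 30, 31, 31, 30, 31 days between events).
So this recurs on the 3rd of each month.
December 2015: December 3, 2015.
Next: January 2016 → January 3, 2016.
February 2016: February 3, 2016.

February 3, 2016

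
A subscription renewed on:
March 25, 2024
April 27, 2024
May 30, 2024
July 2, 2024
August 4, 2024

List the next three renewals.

September 6, 2024; October 9, 2024; November 11, 2024

Every event comes 33 days after the last (33, 33, 33, 33).
August 4, 2024 + 33 days = September 6, 2024.
September 6, 2024 + 33 days = October 9, 2024.
October 9, 2024 + 33 days = November 11, 2024.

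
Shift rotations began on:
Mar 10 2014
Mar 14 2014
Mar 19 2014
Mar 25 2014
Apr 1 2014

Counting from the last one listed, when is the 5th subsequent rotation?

The spacing grows by 1 each time: 4, 5, 6, 7 days.
Next gap: 8 days. Apr 1 2014 + 8 days = Apr 9 2014.
Next gap: 9 days. Apr 9 2014 + 9 days = Apr 18 2014.
Next gap: 10 days. Apr 18 2014 + 10 days = Apr 28 2014.
Next gap: 11 days. Apr 28 2014 + 11 days = May 9 2014.
Next gap: 12 days. May 9 2014 + 12 days = May 21 2014.

May 21 2014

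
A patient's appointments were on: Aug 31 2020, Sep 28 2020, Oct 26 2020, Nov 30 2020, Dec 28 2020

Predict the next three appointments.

Every date is a Monday; gaps 28, 28, 35, 28 days.
Each is the last Monday of its month (at least one falls on the 29th or later, ruling out '4th Monday').
January 2021 ends with Monday Jan 25 2021.
Last Monday of February 2021: Feb 22 2021.
March 2021 ends with Monday Mar 29 2021.

Jan 25 2021, Feb 22 2021, Mar 29 2021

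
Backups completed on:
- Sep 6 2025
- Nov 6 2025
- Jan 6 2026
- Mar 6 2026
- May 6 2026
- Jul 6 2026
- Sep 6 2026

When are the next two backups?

Nov 6 2026, Jan 6 2027

Gaps: 61, 61, 59, 61, 61, 62 days — not constant. Every event is on the 6th of the month.
Pattern: the 6th of every 2 months.
Next: November 2026 → Nov 6 2026.
January 2027: Jan 6 2027.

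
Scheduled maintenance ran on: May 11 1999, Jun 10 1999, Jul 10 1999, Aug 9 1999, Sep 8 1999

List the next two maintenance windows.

The spacing is 30, 30, 30, 30 days — always 30 days.
Sep 8 1999 + 30 days = Oct 8 1999.
Oct 8 1999 + 30 days = Nov 7 1999.

Oct 8 1999, Nov 7 1999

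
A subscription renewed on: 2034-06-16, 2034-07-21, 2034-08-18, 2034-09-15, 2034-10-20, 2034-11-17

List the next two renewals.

2034-12-15, 2035-01-19

All dates are Fridays, 35, 28, 28, 35, 28 days apart.
Specifically, the 3rd Friday of each month.
December 2034 — 3rd Friday is 2034-12-15.
January 2035 — 3rd Friday is 2035-01-19.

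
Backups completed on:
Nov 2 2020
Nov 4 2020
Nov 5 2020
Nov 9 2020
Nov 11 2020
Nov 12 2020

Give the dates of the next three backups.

Every event lands on a Monday or Wednesday or Thursday (gaps cycle 2, 1, 4, 2, 1).
So the schedule is: every Monday, Wednesday and Thursday.
The following Monday is Nov 16 2020.
The following Wednesday is Nov 18 2020.
The following Thursday is Nov 19 2020.

Nov 16 2020, Nov 18 2020, Nov 19 2020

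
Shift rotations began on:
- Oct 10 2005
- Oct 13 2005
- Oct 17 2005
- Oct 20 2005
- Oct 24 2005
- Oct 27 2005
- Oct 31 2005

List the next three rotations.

The gap pattern 3, 4, 3, 4, 3, 4 repeats every 2 events.
These are the Mondays and Thursdays of each week.
The following Thursday is Nov 3 2005.
Next Monday: Nov 7 2005.
Next Thursday: Nov 10 2005.

Nov 3 2005, Nov 7 2005, Nov 10 2005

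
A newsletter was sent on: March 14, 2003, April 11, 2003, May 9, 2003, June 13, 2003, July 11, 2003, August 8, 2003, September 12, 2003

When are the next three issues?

All dates are Fridays, 28, 28, 35, 28, 28, 35 days apart.
Specifically, the 2nd Friday of each month.
October 2003 — 2nd Friday is October 10, 2003.
November 2003 — 2nd Friday is November 14, 2003.
2nd Friday of December 2003: December 12, 2003.

October 10, 2003; November 14, 2003; December 12, 2003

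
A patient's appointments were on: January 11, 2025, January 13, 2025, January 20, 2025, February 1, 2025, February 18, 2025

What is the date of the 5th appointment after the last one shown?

Intervals are 2, 7, 12, 17 days — an arithmetic progression with common difference 5.
Next gap: 22 days. February 18, 2025 + 22 days = March 12, 2025.
Next gap: 27 days. March 12, 2025 + 27 days = April 8, 2025.
Next gap: 32 days. April 8, 2025 + 32 days = May 10, 2025.
Next gap: 37 days. May 10, 2025 + 37 days = June 16, 2025.
Next gap: 42 days. June 16, 2025 + 42 days = July 28, 2025.

July 28, 2025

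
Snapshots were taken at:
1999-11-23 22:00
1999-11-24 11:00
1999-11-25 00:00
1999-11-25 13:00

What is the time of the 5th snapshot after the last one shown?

1999-11-28 06:00

Spacing: 13, 13, 13 h — constant 13 h.
1999-11-25 13:00 + 13 h = 1999-11-26 02:00.
1999-11-26 02:00 + 13 h = 1999-11-26 15:00.
1999-11-26 15:00 + 13 h = 1999-11-27 04:00.
1999-11-27 04:00 + 13 h = 1999-11-27 17:00.
1999-11-27 17:00 + 13 h = 1999-11-28 06:00.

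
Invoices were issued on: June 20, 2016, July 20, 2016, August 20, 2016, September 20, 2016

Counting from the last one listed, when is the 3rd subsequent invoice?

Gaps: 30, 31, 31 days — not constant. Every event is on the 20th of the month.
Pattern: the 20th of each month.
Next: October 2016 → October 20, 2016.
Next: November 2016 → November 20, 2016.
Next: December 2016 → December 20, 2016.

December 20, 2016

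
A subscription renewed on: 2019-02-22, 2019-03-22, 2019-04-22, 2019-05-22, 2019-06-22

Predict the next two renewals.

The day-of-month is always 22 (28, 31, 30, 31 days between events).
So this recurs on the 22nd of each month.
Next: July 2019 → 2019-07-22.
Next: August 2019 → 2019-08-22.

2019-07-22, 2019-08-22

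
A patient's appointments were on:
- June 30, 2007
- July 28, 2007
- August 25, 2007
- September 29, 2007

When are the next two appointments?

October 27, 2007; November 24, 2007

All Saturdays; the gaps (28, 28, 35) vary with month length.
This is the last Saturday of each month.
October 2007 ends with Saturday October 27, 2007.
Last Saturday of November 2007: November 24, 2007.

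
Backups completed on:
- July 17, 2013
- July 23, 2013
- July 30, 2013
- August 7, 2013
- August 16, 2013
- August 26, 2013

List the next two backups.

Gaps: 6, 7, 8, 9, 10 days — each gap is 1 larger than the previous one.
Next gap: 11 days. August 26, 2013 + 11 days = September 6, 2013.
Next gap: 12 days. September 6, 2013 + 12 days = September 18, 2013.

September 6, 2013; September 18, 2013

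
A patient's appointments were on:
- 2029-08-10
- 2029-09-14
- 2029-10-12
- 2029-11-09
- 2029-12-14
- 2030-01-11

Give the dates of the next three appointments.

Gaps: 35, 28, 28, 35, 28 days — a mix of 28 and 35. Every date is a Friday.
Each is the 2nd Friday of its month.
2nd Friday of February 2030: 2030-02-08.
2nd Friday of March 2030: 2030-03-08.
2nd Friday of April 2030: 2030-04-12.

2030-02-08, 2030-03-08, 2030-04-12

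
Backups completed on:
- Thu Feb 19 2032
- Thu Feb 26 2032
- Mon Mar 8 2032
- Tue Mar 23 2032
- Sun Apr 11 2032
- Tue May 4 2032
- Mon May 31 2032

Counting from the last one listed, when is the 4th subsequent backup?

Tue Oct 26 2032

Gaps: 7, 11, 15, 19, 23, 27 days — each gap is 4 larger than the previous one.
Next gap: 31 days. Mon May 31 2032 + 31 days = Thu Jul 1 2032.
Next gap: 35 days. Thu Jul 1 2032 + 35 days = Thu Aug 5 2032.
Next gap: 39 days. Thu Aug 5 2032 + 39 days = Mon Sep 13 2032.
Next gap: 43 days. Mon Sep 13 2032 + 43 days = Tue Oct 26 2032.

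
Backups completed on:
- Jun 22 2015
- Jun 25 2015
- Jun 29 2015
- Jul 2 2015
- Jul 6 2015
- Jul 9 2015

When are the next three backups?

Every event lands on a Monday or Thursday (gaps cycle 3, 4, 3, 4, 3).
So the schedule is: every Monday and Thursday.
Next Monday: Jul 13 2015.
The following Thursday is Jul 16 2015.
Next Monday: Jul 20 2015.

Jul 13 2015, Jul 16 2015, Jul 20 2015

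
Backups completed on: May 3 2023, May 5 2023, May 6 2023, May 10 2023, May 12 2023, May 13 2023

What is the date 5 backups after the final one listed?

The gap pattern 2, 1, 4, 2, 1 repeats every 3 events.
These are the Wednesdays, Fridays and Saturdays of each week.
Next Wednesday: May 17 2023.
The following Friday is May 19 2023.
The following Saturday is May 20 2023.
The following Wednesday is May 24 2023.
The following Friday is May 26 2023.

May 26 2023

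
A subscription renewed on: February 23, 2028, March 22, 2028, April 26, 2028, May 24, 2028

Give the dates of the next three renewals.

June 28, 2028; July 26, 2028; August 23, 2028

All dates are Wednesdays, 28, 35, 28 days apart.
Specifically, the 4th Wednesday of each month.
4th Wednesday of June 2028: June 28, 2028.
4th Wednesday of July 2028: July 26, 2028.
4th Wednesday of August 2028: August 23, 2028.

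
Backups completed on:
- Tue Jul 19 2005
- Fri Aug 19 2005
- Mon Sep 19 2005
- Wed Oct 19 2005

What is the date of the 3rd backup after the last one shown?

Thu Jan 19 2006

Gaps: 31, 31, 30 days — not constant. Every event is on the 19th of the month.
Pattern: the 19th of each month.
November 2005: Sat Nov 19 2005.
Next: December 2005 → Mon Dec 19 2005.
Next: January 2006 → Thu Jan 19 2006.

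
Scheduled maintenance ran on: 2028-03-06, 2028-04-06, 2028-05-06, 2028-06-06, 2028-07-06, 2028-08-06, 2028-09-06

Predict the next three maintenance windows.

2028-10-06, 2028-11-06, 2028-12-06

Gaps: 31, 30, 31, 30, 31, 31 days — not constant. Every event is on the 6th of the month.
Pattern: the 6th of each month.
October 2028: 2028-10-06.
November 2028: 2028-11-06.
Next: December 2028 → 2028-12-06.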